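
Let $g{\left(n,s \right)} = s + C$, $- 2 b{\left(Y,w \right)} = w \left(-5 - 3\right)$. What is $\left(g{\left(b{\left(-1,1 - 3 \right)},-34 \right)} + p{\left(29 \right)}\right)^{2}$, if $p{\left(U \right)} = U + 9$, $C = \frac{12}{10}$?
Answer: $\frac{676}{25} \approx 27.04$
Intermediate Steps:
$C = \frac{6}{5}$ ($C = 12 \cdot \frac{1}{10} = \frac{6}{5} \approx 1.2$)
$b{\left(Y,w \right)} = 4 w$ ($b{\left(Y,w \right)} = - \frac{w \left(-5 - 3\right)}{2} = - \frac{w \left(-8\right)}{2} = - \frac{\left(-8\right) w}{2} = 4 w$)
$g{\left(n,s \right)} = \frac{6}{5} + s$ ($g{\left(n,s \right)} = s + \frac{6}{5} = \frac{6}{5} + s$)
$p{\left(U \right)} = 9 + U$
$\left(g{\left(b{\left(-1,1 - 3 \right)},-34 \right)} + p{\left(29 \right)}\right)^{2} = \left(\left(\frac{6}{5} - 34\right) + \left(9 + 29\right)\right)^{2} = \left(- \frac{164}{5} + 38\right)^{2} = \left(\frac{26}{5}\right)^{2} = \frac{676}{25}$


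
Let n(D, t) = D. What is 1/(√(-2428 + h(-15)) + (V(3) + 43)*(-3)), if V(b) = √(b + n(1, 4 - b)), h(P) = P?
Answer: -135/20668 - I*√2443/20668 ≈ -0.0065318 - 0.0023915*I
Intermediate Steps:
V(b) = √(1 + b) (V(b) = √(b + 1) = √(1 + b))
1/(√(-2428 + h(-15)) + (V(3) + 43)*(-3)) = 1/(√(-2428 - 15) + (√(1 + 3) + 43)*(-3)) = 1/(√(-2443) + (√4 + 43)*(-3)) = 1/(I*√2443 + (2 + 43)*(-3)) = 1/(I*√2443 + 45*(-3)) = 1/(I*√2443 - 135) = 1/(-135 + I*√2443)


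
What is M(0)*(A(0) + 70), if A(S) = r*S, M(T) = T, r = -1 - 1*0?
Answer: 0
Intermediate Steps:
r = -1 (r = -1 + 0 = -1)
A(S) = -S
M(0)*(A(0) + 70) = 0*(-1*0 + 70) = 0*(0 + 70) = 0*70 = 0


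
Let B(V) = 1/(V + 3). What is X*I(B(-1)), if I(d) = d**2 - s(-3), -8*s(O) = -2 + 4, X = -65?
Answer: -65/2 ≈ -32.500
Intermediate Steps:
s(O) = -1/4 (s(O) = -(-2 + 4)/8 = -1/8*2 = -1/4)
B(V) = 1/(3 + V)
I(d) = 1/4 + d**2 (I(d) = d**2 - 1*(-1/4) = d**2 + 1/4 = 1/4 + d**2)
X*I(B(-1)) = -65*(1/4 + (1/(3 - 1))**2) = -65*(1/4 + (1/2)**2) = -65*(1/4 + 1/4) = -65*1/2 = -65/2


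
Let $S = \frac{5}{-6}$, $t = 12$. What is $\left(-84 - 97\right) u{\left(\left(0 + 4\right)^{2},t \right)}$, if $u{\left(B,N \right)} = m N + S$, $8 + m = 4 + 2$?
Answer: $\frac{26969}{6} \approx 4494.8$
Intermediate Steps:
$m = -2$ ($m = -8 + \left(4 + 2\right) = -8 + 6 = -2$)
$S = - \frac{5}{6}$ ($S = 5 \left(- \frac{1}{6}\right) = - \frac{5}{6} \approx -0.83333$)
$u{\left(B,N \right)} = - \frac{5}{6} - 2 N$ ($u{\left(B,N \right)} = - 2 N - \frac{5}{6} = - \frac{5}{6} - 2 N$)
$\left(-84 - 97\right) u{\left(\left(0 + 4\right)^{2},t \right)} = \left(-84 - 97\right) \left(- \frac{5}{6} - 24\right) = - 181 \left(- \frac{5}{6} - 24\right) = \left(-181\right) \left(- \frac{149}{6}\right) = \frac{26969}{6}$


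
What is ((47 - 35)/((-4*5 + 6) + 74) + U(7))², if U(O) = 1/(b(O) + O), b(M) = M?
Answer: 361/4900 ≈ 0.073673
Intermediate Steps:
U(O) = 1/(2*O) (U(O) = 1/(O + O) = 1/(2*O))
((47 - 35)/((-4*5 + 6) + 74) + U(7))² = ((47 - 35)/((-4*5 + 6) + 74) + (½)/7)² = (12/((-20 + 6) + 74) + (½)*(⅐))² = (12/(-14 + 74) + 1/14)² = (12/60 + 1/14)² = (12*(1/60) + 1/14)² = (⅕ + 1/14)² = (19/70)² = 361/4900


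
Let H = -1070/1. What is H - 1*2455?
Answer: -3525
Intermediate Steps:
H = -1070 ≈ -1070.0
H - 1*2455 = -1070 - 1*2455 = -1070 - 2455 = -3525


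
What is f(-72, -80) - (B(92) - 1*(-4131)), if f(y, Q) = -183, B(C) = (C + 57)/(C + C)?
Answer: -793925/184 ≈ -4314.8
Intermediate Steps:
B(C) = (57 + C)/(2*C) (B(C) = (57 + C)/((2*C)) = (57 + C)*(1/(2*C)) = (57 + C)/(2*C))
f(-72, -80) - (B(92) - 1*(-4131)) = -183 - ((1/2)*(57 + 92)/92 - 1*(-4131)) = -183 - ((1/2)*(1/92)*149 + 4131) = -183 - (149/184 + 4131) = -183 - 1*760253/184 = -183 - 760253/184 = -793925/184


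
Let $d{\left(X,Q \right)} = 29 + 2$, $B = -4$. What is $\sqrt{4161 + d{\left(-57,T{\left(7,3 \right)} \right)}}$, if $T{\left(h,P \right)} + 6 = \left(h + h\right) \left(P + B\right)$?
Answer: $4 \sqrt{262} \approx 64.746$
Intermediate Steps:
$T{\left(h,P \right)} = -6 + 2 h \left(-4 + P\right)$ ($T{\left(h,P \right)} = -6 + \left(h + h\right) \left(P - 4\right) = -6 + 2 h \left(-4 + P\right)$)
$d{\left(X,Q \right)} = 31$
$\sqrt{4161 + d{\left(-57,T{\left(7,3 \right)} \right)}} = \sqrt{4161 + 31} = \sqrt{4192} = 4 \sqrt{262}$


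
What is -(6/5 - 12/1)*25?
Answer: 270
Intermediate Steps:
-(6/5 - 12/1)*25 = -(6*(1/5) - 12)*25 = -(6/5 - 4*3)*25 = -(6/5 - 12)*25 = -1*(-54/5)*25 = (54/5)*25 = 270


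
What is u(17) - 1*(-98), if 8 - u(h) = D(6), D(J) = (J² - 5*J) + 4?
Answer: 96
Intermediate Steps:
D(J) = 4 + J² - 5*J
u(h) = -2 (u(h) = 8 - (4 + 6² - 5*6) = 8 - (4 + 36 - 30) = 8 - 1*10 = 8 - 10 = -2)
u(17) - 1*(-98) = -2 - 1*(-98) = -2 + 98 = 96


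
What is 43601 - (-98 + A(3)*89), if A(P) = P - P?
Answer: 43699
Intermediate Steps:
A(P) = 0
43601 - (-98 + A(3)*89) = 43601 - (-98 + 0*89) = 43601 - (-98 + 0) = 43601 - 1*(-98) = 43601 + 98 = 43699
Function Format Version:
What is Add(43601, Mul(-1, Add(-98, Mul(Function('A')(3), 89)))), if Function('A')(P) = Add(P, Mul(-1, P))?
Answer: 43699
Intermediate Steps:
Function('A')(P) = 0
Add(43601, Mul(-1, Add(-98, Mul(Function('A')(3), 89)))) = Add(43601, Mul(-1, Add(-98, Mul(0, 89)))) = Add(43601, Mul(-1, Add(-98, 0))) = Add(43601, Mul(-1, -98)) = Add(43601, 98) = 43699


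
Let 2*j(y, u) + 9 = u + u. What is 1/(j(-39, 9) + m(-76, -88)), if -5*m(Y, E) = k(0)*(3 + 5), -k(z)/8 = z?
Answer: 2/9 ≈ 0.22222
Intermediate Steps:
k(z) = -8*z
j(y, u) = -9/2 + u (j(y, u) = -9/2 + (u + u)/2 = -9/2 + (2*u)/2 = -9/2 + u)
m(Y, E) = 0 (m(Y, E) = -(-8*0)*(3 + 5)/5 = -0*8 = -⅕*0 = 0)
1/(j(-39, 9) + m(-76, -88)) = 1/((-9/2 + 9) + 0) = 1/(9/2 + 0) = 1/(9/2) = 2/9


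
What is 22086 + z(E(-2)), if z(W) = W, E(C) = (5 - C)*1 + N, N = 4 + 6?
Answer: 22103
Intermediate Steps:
N = 10
E(C) = 15 - C (E(C) = (5 - C)*1 + 10 = (5 - C) + 10 = 15 - C)
22086 + z(E(-2)) = 22086 + (15 - 1*(-2)) = 22086 + (15 + 2) = 22086 + 17 = 22103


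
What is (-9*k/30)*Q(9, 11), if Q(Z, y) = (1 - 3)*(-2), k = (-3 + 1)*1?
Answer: 12/5 ≈ 2.4000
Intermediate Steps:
k = -2 (k = -2*1 = -2)
Q(Z, y) = 4 (Q(Z, y) = -2*(-2) = 4)
(-9*k/30)*Q(9, 11) = -(-18)/30*4 = -9*(-1/15)*4 = (⅗)*4 = 12/5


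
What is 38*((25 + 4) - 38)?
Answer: -342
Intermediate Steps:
38*((25 + 4) - 38) = 38*(29 - 38) = 38*(-9) = -342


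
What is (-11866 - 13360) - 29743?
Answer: -54969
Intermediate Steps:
(-11866 - 13360) - 29743 = -25226 - 29743 = -54969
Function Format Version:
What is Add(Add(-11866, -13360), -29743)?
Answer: -54969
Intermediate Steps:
Add(Add(-11866, -13360), -29743) = Add(-25226, -29743) = -54969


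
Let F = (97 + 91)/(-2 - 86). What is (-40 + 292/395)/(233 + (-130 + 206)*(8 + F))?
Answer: -170588/2948675 ≈ -0.057852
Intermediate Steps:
F = -47/22 (F = 188/(-88) = 188*(-1/88) = -47/22 ≈ -2.1364)
(-40 + 292/395)/(233 + (-130 + 206)*(8 + F)) = (-40 + 292/395)/(233 + (-130 + 206)*(8 - 47/22)) = (-40 + 292*(1/395))/(233 + 76*(129/22)) = (-40 + 292/395)/(233 + 4902/11) = -15508/(395*7465/11) = -15508/395*11/7465 = -170588/2948675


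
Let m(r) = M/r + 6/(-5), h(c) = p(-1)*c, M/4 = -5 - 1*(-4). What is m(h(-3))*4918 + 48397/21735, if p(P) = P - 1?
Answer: -199484699/21735 ≈ -9178.0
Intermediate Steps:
p(P) = -1 + P
M = -4 (M = 4*(-5 - 1*(-4)) = 4*(-5 + 4) = 4*(-1) = -4)
h(c) = -2*c (h(c) = (-1 - 1)*c = -2*c)
m(r) = -6/5 - 4/r (m(r) = -4/r + 6/(-5) = -4/r + 6*(-⅕) = -4/r - 6/5 = -6/5 - 4/r)
m(h(-3))*4918 + 48397/21735 = (-6/5 - 4/((-2*(-3))))*4918 + 48397/21735 = (-6/5 - 4/6)*4918 + 48397*(1/21735) = (-6/5 - 4*⅙)*4918 + 48397/21735 = (-6/5 - ⅔)*4918 + 48397/21735 = -28/15*4918 + 48397/21735 = -137704/15 + 48397/21735 = -199484699/21735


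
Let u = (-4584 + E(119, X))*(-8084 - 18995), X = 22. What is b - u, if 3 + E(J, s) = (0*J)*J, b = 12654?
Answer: -124198719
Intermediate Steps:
E(J, s) = -3 (E(J, s) = -3 + (0*J)*J = -3 + 0*J = -3 + 0 = -3)
u = 124211373 (u = (-4584 - 3)*(-8084 - 18995) = -4587*(-27079) = 124211373)
b - u = 12654 - 1*124211373 = 12654 - 124211373 = -124198719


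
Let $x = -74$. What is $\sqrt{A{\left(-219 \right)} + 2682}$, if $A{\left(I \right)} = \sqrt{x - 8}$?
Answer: $\sqrt{2682 + i \sqrt{82}} \approx 51.788 + 0.08743 i$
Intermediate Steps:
$A{\left(I \right)} = i \sqrt{82}$ ($A{\left(I \right)} = \sqrt{-74 - 8} = \sqrt{-82} = i \sqrt{82}$)
$\sqrt{A{\left(-219 \right)} + 2682} = \sqrt{i \sqrt{82} + 2682} = \sqrt{2682 + i \sqrt{82}}$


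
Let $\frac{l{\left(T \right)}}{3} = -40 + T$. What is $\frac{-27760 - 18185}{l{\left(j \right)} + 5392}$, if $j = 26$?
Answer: $- \frac{9189}{1070} \approx -8.5878$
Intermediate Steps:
$l{\left(T \right)} = -120 + 3 T$ ($l{\left(T \right)} = 3 \left(-40 + T\right) = -120 + 3 T$)
$\frac{-27760 - 18185}{l{\left(j \right)} + 5392} = \frac{-27760 - 18185}{\left(-120 + 3 \cdot 26\right) + 5392} = - \frac{45945}{\left(-120 + 78\right) + 5392} = - \frac{45945}{-42 + 5392} = - \frac{45945}{5350} = \left(-45945\right) \frac{1}{5350} = - \frac{9189}{1070}$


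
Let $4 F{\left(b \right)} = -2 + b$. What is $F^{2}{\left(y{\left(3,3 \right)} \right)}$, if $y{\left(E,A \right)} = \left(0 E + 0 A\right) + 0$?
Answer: $\frac{1}{4} \approx 0.25$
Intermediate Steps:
$y{\left(E,A \right)} = 0$ ($y{\left(E,A \right)} = \left(0 + 0\right) + 0 = 0 + 0 = 0$)
$F{\left(b \right)} = - \frac{1}{2} + \frac{b}{4}$ ($F{\left(b \right)} = \frac{-2 + b}{4} = - \frac{1}{2} + \frac{b}{4}$)
$F^{2}{\left(y{\left(3,3 \right)} \right)} = \left(- \frac{1}{2} + \frac{1}{4} \cdot 0\right)^{2} = \left(- \frac{1}{2} + 0\right)^{2} = \left(- \frac{1}{2}\right)^{2} = \frac{1}{4}$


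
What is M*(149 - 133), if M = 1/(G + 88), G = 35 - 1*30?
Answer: 16/93 ≈ 0.17204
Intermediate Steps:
G = 5 (G = 35 - 30 = 5)
M = 1/93 (M = 1/(5 + 88) = 1/93 ≈ 0.010753)
M*(149 - 133) = (149 - 133)/93 = (1/93)*16 = 16/93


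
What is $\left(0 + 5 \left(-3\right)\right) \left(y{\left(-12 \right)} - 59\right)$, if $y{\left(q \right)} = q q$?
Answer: $-1275$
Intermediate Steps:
$y{\left(q \right)} = q^{2}$
$\left(0 + 5 \left(-3\right)\right) \left(y{\left(-12 \right)} - 59\right) = \left(0 + 5 \left(-3\right)\right) \left(\left(-12\right)^{2} - 59\right) = \left(0 - 15\right) \left(144 - 59\right) = \left(-15\right) 85 = -1275$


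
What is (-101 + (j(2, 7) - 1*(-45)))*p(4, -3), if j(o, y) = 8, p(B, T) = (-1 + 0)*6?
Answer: 288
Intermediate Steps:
p(B, T) = -6 (p(B, T) = -1*6 = -6)
(-101 + (j(2, 7) - 1*(-45)))*p(4, -3) = (-101 + (8 - 1*(-45)))*(-6) = (-101 + (8 + 45))*(-6) = (-101 + 53)*(-6) = -48*(-6) = 288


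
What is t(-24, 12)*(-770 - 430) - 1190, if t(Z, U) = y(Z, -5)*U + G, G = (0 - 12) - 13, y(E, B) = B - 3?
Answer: 144010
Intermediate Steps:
y(E, B) = -3 + B
G = -25 (G = -12 - 13 = -25)
t(Z, U) = -25 - 8*U (t(Z, U) = (-3 - 5)*U - 25 = -8*U - 25 = -25 - 8*U)
t(-24, 12)*(-770 - 430) - 1190 = (-25 - 8*12)*(-770 - 430) - 1190 = (-25 - 96)*(-1200) - 1190 = -121*(-1200) - 1190 = 145200 - 1190 = 144010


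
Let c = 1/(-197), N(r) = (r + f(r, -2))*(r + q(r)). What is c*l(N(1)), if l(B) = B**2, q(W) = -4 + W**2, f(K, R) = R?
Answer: -4/197 ≈ -0.020305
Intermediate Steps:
N(r) = (-2 + r)*(-4 + r + r**2) (N(r) = (r - 2)*(r + (-4 + r**2)) = (-2 + r)*(-4 + r + r**2))
c = -1/197 (c = 1*(-1/197) = -1/197 ≈ -0.0050761)
c*l(N(1)) = -(8 + 1**3 - 1*1**2 - 6*1)**2/197 = -(8 + 1 - 1*1 - 6)**2/197 = -(8 + 1 - 1 - 6)**2/197 = -1/197*2**2 = -1/197*4 = -4/197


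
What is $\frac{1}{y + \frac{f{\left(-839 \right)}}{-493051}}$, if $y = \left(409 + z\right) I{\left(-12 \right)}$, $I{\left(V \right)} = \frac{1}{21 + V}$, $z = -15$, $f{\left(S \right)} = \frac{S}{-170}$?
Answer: $\frac{754368030}{33024548429} \approx 0.022843$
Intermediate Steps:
$f{\left(S \right)} = - \frac{S}{170}$ ($f{\left(S \right)} = S \left(- \frac{1}{170}\right) = - \frac{S}{170}$)
$y = \frac{394}{9}$ ($y = \frac{409 - 15}{21 - 12} = \frac{394}{9} \approx 43.778$)
$\frac{1}{y + \frac{f{\left(-839 \right)}}{-493051}} = \frac{1}{\frac{394}{9} + \frac{\left(- \frac{1}{170}\right) \left(-839\right)}{-493051}} = \frac{1}{\frac{394}{9} + \frac{839}{170} \left(- \frac{1}{493051}\right)} = \frac{1}{\frac{394}{9} - \frac{839}{83818670}} = \frac{1}{\frac{33024548429}{754368030}} = \frac{754368030}{33024548429}$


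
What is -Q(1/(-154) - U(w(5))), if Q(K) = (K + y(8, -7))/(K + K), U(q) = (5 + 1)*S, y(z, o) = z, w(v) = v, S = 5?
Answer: -3389/9242 ≈ -0.36670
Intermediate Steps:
U(q) = 30 (U(q) = (5 + 1)*5 = 6*5 = 30)
Q(K) = (8 + K)/(2*K) (Q(K) = (K + 8)/(K + K) = (8 + K)/((2*K)) = (8 + K)*(1/(2*K)) = (8 + K)/(2*K))
-Q(1/(-154) - U(w(5))) = -(8 + (1/(-154) - 1*30))/(2*(1/(-154) - 1*30)) = -(8 + (-1/154 - 30))/(2*(-1/154 - 30)) = -(8 - 4621/154)/(2*(-4621/154)) = -(-154)*(-3389)/(2*4621*154) = -1*3389/9242 = -3389/9242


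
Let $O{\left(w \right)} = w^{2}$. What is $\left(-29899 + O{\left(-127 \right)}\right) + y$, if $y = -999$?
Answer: $-14769$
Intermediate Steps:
$\left(-29899 + O{\left(-127 \right)}\right) + y = \left(-29899 + \left(-127\right)^{2}\right) - 999 = \left(-29899 + 16129\right) - 999 = -13770 - 999 = -14769$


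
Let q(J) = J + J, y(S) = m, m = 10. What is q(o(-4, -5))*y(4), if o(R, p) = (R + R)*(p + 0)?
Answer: 800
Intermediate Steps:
o(R, p) = 2*R*p (o(R, p) = (2*R)*p = 2*R*p)
y(S) = 10
q(J) = 2*J
q(o(-4, -5))*y(4) = (2*(2*(-4)*(-5)))*10 = (2*40)*10 = 80*10 = 800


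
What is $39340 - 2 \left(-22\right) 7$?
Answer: $39648$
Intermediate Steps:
$39340 - 2 \left(-22\right) 7 = 39340 - \left(-44\right) 7 = 39340 - -308 = 39340 + 308 = 39648$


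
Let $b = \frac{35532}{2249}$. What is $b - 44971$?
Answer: $- \frac{101104247}{2249} \approx -44955.0$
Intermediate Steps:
$b = \frac{35532}{2249}$ ($b = 35532 \cdot \frac{1}{2249} = \frac{35532}{2249} \approx 15.799$)
$b - 44971 = \frac{35532}{2249} - 44971 = - \frac{101104247}{2249}$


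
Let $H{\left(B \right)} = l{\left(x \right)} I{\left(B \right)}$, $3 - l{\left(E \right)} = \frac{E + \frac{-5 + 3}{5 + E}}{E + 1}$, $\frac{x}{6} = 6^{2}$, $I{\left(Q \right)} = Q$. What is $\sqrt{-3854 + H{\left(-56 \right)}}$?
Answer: $\frac{5 i \sqrt{7446447814}}{6851} \approx 62.978 i$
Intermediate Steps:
$x = 216$ ($x = 6 \cdot 6^{2} = 6 \cdot 36 = 216$)
$l{\left(E \right)} = 3 - \frac{E - \frac{2}{5 + E}}{1 + E}$ ($l{\left(E \right)} = 3 - \frac{E + \frac{-5 + 3}{5 + E}}{E + 1} = 3 - \frac{E - \frac{2}{5 + E}}{1 + E}$)
$H{\left(B \right)} = \frac{96137 B}{47957}$ ($H{\left(B \right)} = \frac{17 + 2 \cdot 216^{2} + 13 \cdot 216}{5 + 216^{2} + 6 \cdot 216} B = \frac{17 + 2 \cdot 46656 + 2808}{5 + 46656 + 1296} B = \frac{17 + 93312 + 2808}{47957} B = \frac{1}{47957} \cdot 96137 B = \frac{96137 B}{47957}$)
$\sqrt{-3854 + H{\left(-56 \right)}} = \sqrt{-3854 + \frac{96137}{47957} \left(-56\right)} = \sqrt{-3854 - \frac{769096}{6851}} = \sqrt{- \frac{27172850}{6851}} = \frac{5 i \sqrt{7446447814}}{6851}$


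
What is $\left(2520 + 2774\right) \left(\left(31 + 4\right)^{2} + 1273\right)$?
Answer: $13224412$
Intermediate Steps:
$\left(2520 + 2774\right) \left(\left(31 + 4\right)^{2} + 1273\right) = 5294 \left(35^{2} + 1273\right) = 5294 \left(1225 + 1273\right) = 5294 \cdot 2498 = 13224412$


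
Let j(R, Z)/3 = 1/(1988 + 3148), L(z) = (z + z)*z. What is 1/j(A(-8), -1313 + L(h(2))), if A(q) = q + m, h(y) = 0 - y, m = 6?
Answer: 1712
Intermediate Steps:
h(y) = -y
A(q) = 6 + q (A(q) = q + 6 = 6 + q)
L(z) = 2*z² (L(z) = (2*z)*z = 2*z²)
j(R, Z) = 1/1712 (j(R, Z) = 3/(1988 + 3148) = 3/5136 = 3*(1/5136) = 1/1712)
1/j(A(-8), -1313 + L(h(2))) = 1/(1/1712) = 1712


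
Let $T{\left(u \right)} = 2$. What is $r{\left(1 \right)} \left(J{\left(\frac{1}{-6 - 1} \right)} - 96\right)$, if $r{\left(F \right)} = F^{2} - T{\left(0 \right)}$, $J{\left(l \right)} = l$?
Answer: $\frac{673}{7} \approx 96.143$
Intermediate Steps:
$r{\left(F \right)} = -2 + F^{2}$ ($r{\left(F \right)} = F^{2} - 2 = -2 + F^{2}$)
$r{\left(1 \right)} \left(J{\left(\frac{1}{-6 - 1} \right)} - 96\right) = \left(-2 + 1^{2}\right) \left(\frac{1}{-6 - 1} - 96\right) = \left(-2 + 1\right) \left(\frac{1}{-7} - 96\right) = - (- \frac{1}{7} - 96) = \left(-1\right) \left(- \frac{673}{7}\right) = \frac{673}{7}$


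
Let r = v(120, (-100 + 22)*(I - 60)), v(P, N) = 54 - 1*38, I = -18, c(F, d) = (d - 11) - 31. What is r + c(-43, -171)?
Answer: -197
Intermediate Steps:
c(F, d) = -42 + d (c(F, d) = (-11 + d) - 31 = -42 + d)
v(P, N) = 16 (v(P, N) = 54 - 38 = 16)
r = 16
r + c(-43, -171) = 16 + (-42 - 171) = 16 - 213 = -197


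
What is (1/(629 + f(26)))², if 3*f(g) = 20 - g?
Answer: 1/393129 ≈ 2.5437e-6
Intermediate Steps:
f(g) = 20/3 - g/3 (f(g) = (20 - g)/3 = 20/3 - g/3)
(1/(629 + f(26)))² = (1/(629 + (20/3 - ⅓*26)))² = (1/(629 + (20/3 - 26/3)))² = (1/(629 - 2))² = (1/627)² = 1/393129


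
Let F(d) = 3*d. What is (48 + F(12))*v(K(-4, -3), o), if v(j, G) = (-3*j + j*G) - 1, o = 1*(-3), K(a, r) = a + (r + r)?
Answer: 4956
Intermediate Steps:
K(a, r) = a + 2*r
o = -3
v(j, G) = -1 - 3*j + G*j (v(j, G) = (-3*j + G*j) - 1 = -1 - 3*j + G*j)
(48 + F(12))*v(K(-4, -3), o) = (48 + 3*12)*(-1 - 3*(-4 + 2*(-3)) - 3*(-4 + 2*(-3))) = (48 + 36)*(-1 - 3*(-4 - 6) - 3*(-4 - 6)) = 84*(-1 - 3*(-10) - 3*(-10)) = 84*(-1 + 30 + 30) = 84*59 = 4956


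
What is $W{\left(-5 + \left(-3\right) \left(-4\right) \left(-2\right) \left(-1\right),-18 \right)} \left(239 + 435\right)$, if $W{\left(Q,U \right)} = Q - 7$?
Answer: $8088$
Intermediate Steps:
$W{\left(Q,U \right)} = -7 + Q$
$W{\left(-5 + \left(-3\right) \left(-4\right) \left(-2\right) \left(-1\right),-18 \right)} \left(239 + 435\right) = \left(-7 - \left(5 - \left(-3\right) \left(-4\right) \left(-2\right) \left(-1\right)\right)\right) \left(239 + 435\right) = \left(-7 - \left(5 - 12 \left(-2\right) \left(-1\right)\right)\right) 674 = \left(-7 - -19\right) 674 = \left(-7 + \left(-5 + 24\right)\right) 674 = \left(-7 + 19\right) 674 = 12 \cdot 674 = 8088$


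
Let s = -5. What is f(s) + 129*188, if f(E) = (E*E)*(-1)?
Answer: 24227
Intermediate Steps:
f(E) = -E² (f(E) = E²*(-1) = -E²)
f(s) + 129*188 = -1*(-5)² + 129*188 = -1*25 + 24252 = -25 + 24252 = 24227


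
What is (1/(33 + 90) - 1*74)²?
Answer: 82828201/15129 ≈ 5474.8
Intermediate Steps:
(1/(33 + 90) - 1*74)² = (1/123 - 74)² = (-9101/123)² = 82828201/15129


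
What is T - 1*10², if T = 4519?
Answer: 4419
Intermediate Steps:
T - 1*10² = 4519 - 1*10² = 4519 - 1*100 = 4519 - 100 = 4419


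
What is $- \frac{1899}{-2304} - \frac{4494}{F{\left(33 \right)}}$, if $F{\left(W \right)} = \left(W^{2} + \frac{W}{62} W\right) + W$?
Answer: $- \frac{18806995}{6029056} \approx -3.1194$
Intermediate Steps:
$F{\left(W \right)} = W + \frac{63 W^{2}}{62}$ ($F{\left(W \right)} = \left(W^{2} + W \frac{1}{62} W\right) + W = \left(W^{2} + \frac{W}{62} W\right) + W = \left(W^{2} + \frac{W^{2}}{62}\right) + W = \frac{63 W^{2}}{62} + W = W + \frac{63 W^{2}}{62}$)
$- \frac{1899}{-2304} - \frac{4494}{F{\left(33 \right)}} = - \frac{1899}{-2304} - \frac{4494}{\frac{1}{62} \cdot 33 \left(62 + 63 \cdot 33\right)} = \left(-1899\right) \left(- \frac{1}{2304}\right) - \frac{4494}{\frac{1}{62} \cdot 33 \left(62 + 2079\right)} = \frac{211}{256} - \frac{4494}{\frac{1}{62} \cdot 33 \cdot 2141} = \frac{211}{256} - \frac{4494}{\frac{70653}{62}} = \frac{211}{256} - \frac{92876}{23551} = - \frac{18806995}{6029056}$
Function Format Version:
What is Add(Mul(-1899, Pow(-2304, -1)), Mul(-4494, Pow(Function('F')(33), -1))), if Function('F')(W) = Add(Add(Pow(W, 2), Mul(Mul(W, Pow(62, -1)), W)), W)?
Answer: Rational(-18806995, 6029056) ≈ -3.1194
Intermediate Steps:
Function('F')(W) = Add(W, Mul(Rational(63, 62), Pow(W, 2))) (Function('F')(W) = Add(Add(Pow(W, 2), Mul(Mul(W, Rational(1, 62)), W)), W) = Add(Add(Pow(W, 2), Mul(Mul(Rational(1, 62), W), W)), W) = Add(Add(Pow(W, 2), Mul(Rational(1, 62), Pow(W, 2))), W) = Add(Mul(Rational(63, 62), Pow(W, 2)), W) = Add(W, Mul(Rational(63, 62), Pow(W, 2))))
Add(Mul(-1899, Pow(-2304, -1)), Mul(-4494, Pow(Function('F')(33), -1))) = Add(Mul(-1899, Pow(-2304, -1)), Mul(-4494, Pow(Mul(Rational(1, 62), 33, Add(62, Mul(63, 33))), -1))) = Add(Mul(-1899, Rational(-1, 2304)), Mul(-4494, Pow(Mul(Rational(1, 62), 33, Add(62, 2079)), -1))) = Add(Rational(211, 256), Mul(-4494, Pow(Mul(Rational(1, 62), 33, 2141), -1))) = Add(Rational(211, 256), Mul(-4494, Pow(Rational(70653, 62), -1))) = Add(Rational(211, 256), Mul(-4494, Rational(62, 70653))) = Add(Rational(211, 256), Rational(-92876, 23551)) = Rational(-18806995, 6029056)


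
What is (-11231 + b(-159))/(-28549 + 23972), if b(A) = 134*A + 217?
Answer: 32320/4577 ≈ 7.0614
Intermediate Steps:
b(A) = 217 + 134*A
(-11231 + b(-159))/(-28549 + 23972) = (-11231 + (217 + 134*(-159)))/(-28549 + 23972) = (-11231 + (217 - 21306))/(-4577) = (-11231 - 21089)*(-1/4577) = -32320*(-1/4577) = 32320/4577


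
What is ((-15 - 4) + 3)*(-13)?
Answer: 208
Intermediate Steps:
((-15 - 4) + 3)*(-13) = (-19 + 3)*(-13) = -16*(-13) = 208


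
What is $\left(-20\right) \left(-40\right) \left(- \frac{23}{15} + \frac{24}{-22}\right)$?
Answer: $- \frac{69280}{33} \approx -2099.4$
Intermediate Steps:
$\left(-20\right) \left(-40\right) \left(- \frac{23}{15} + \frac{24}{-22}\right) = 800 \left(\left(-23\right) \frac{1}{15} + 24 \left(- \frac{1}{22}\right)\right) = 800 \left(- \frac{23}{15} - \frac{12}{11}\right) = 800 \left(- \frac{433}{165}\right) = - \frac{69280}{33}$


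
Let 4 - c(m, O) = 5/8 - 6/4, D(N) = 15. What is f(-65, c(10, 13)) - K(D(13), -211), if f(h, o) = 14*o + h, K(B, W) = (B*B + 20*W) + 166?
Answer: 15329/4 ≈ 3832.3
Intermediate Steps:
c(m, O) = 39/8 (c(m, O) = 4 - (5/8 - 6/4) = 4 - (5*(⅛) - 6*¼) = 4 - (5/8 - 3/2) = 4 - 1*(-7/8) = 4 + 7/8 = 39/8)
K(B, W) = 166 + B² + 20*W (K(B, W) = (B² + 20*W) + 166 = 166 + B² + 20*W)
f(h, o) = h + 14*o
f(-65, c(10, 13)) - K(D(13), -211) = (-65 + 14*(39/8)) - (166 + 15² + 20*(-211)) = (-65 + 273/4) - (166 + 225 - 4220) = 13/4 - 1*(-3829) = 13/4 + 3829 = 15329/4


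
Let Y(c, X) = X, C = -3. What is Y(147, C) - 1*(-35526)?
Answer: 35523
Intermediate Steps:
Y(147, C) - 1*(-35526) = -3 - 1*(-35526) = -3 + 35526 = 35523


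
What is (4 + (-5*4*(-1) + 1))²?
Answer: 625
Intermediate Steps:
(4 + (-5*4*(-1) + 1))² = (4 + (-20*(-1) + 1))² = (4 + (20 + 1))² = (4 + 21)² = 25² = 625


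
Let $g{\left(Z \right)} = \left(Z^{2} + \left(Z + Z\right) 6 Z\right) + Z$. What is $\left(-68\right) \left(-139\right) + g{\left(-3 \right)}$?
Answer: $9566$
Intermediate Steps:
$g{\left(Z \right)} = Z + 13 Z^{2}$ ($g{\left(Z \right)} = \left(Z^{2} + 2 Z 6 Z\right) + Z = \left(Z^{2} + 12 Z Z\right) + Z = \left(Z^{2} + 12 Z^{2}\right) + Z = 13 Z^{2} + Z = Z + 13 Z^{2}$)
$\left(-68\right) \left(-139\right) + g{\left(-3 \right)} = \left(-68\right) \left(-139\right) - 3 \left(1 + 13 \left(-3\right)\right) = 9452 - 3 \left(1 - 39\right) = 9452 - -114 = 9452 + 114 = 9566$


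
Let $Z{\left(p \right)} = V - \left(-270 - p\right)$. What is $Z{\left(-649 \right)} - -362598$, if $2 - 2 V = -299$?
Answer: $\frac{724739}{2} \approx 3.6237 \cdot 10^{5}$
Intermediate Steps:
$V = \frac{301}{2}$ ($V = 1 - - \frac{299}{2} = 1 + \frac{299}{2} = \frac{301}{2} \approx 150.5$)
$Z{\left(p \right)} = \frac{841}{2} + p$ ($Z{\left(p \right)} = \frac{301}{2} - \left(-270 - p\right) = \frac{301}{2} + \left(270 + p\right) = \frac{841}{2} + p$)
$Z{\left(-649 \right)} - -362598 = \left(\frac{841}{2} - 649\right) - -362598 = - \frac{457}{2} + 362598 = \frac{724739}{2}$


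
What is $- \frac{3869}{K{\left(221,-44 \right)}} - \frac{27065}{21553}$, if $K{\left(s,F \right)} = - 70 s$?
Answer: $- \frac{47900999}{47632130} \approx -1.0056$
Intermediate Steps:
$- \frac{3869}{K{\left(221,-44 \right)}} - \frac{27065}{21553} = - \frac{3869}{\left(-70\right) 221} - \frac{27065}{21553} = - \frac{3869}{-15470} - \frac{27065}{21553} = \left(-3869\right) \left(- \frac{1}{15470}\right) - \frac{27065}{21553} = \frac{3869}{15470} - \frac{27065}{21553} = - \frac{47900999}{47632130}$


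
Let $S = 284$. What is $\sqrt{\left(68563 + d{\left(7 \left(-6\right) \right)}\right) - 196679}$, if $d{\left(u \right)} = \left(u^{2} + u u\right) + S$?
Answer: $4 i \sqrt{7769} \approx 352.57 i$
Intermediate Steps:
$d{\left(u \right)} = 284 + 2 u^{2}$ ($d{\left(u \right)} = \left(u^{2} + u u\right) + 284 = \left(u^{2} + u^{2}\right) + 284 = 2 u^{2} + 284 = 284 + 2 u^{2}$)
$\sqrt{\left(68563 + d{\left(7 \left(-6\right) \right)}\right) - 196679} = \sqrt{\left(68563 + \left(284 + 2 \left(7 \left(-6\right)\right)^{2}\right)\right) - 196679} = \sqrt{\left(68563 + \left(284 + 2 \left(-42\right)^{2}\right)\right) - 196679} = \sqrt{\left(68563 + \left(284 + 2 \cdot 1764\right)\right) - 196679} = \sqrt{\left(68563 + \left(284 + 3528\right)\right) - 196679} = \sqrt{\left(68563 + 3812\right) - 196679} = \sqrt{72375 - 196679} = \sqrt{-124304} = 4 i \sqrt{7769}$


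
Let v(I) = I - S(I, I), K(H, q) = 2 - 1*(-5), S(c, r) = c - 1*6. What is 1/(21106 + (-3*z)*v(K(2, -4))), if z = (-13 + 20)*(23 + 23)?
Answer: 1/15310 ≈ 6.5317e-5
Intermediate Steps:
S(c, r) = -6 + c (S(c, r) = c - 6 = -6 + c)
K(H, q) = 7 (K(H, q) = 2 + 5 = 7)
z = 322 (z = 7*46 = 322)
v(I) = 6 (v(I) = I - (-6 + I) = I + (6 - I) = 6)
1/(21106 + (-3*z)*v(K(2, -4))) = 1/(21106 - 3*322*6) = 1/(21106 - 966*6) = 1/(21106 - 5796) = 1/15310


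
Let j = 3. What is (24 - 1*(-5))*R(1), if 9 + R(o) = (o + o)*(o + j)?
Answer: -29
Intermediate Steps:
R(o) = -9 + 2*o*(3 + o) (R(o) = -9 + (o + o)*(o + 3) = -9 + (2*o)*(3 + o) = -9 + 2*o*(3 + o))
(24 - 1*(-5))*R(1) = (24 - 1*(-5))*(-9 + 2*1**2 + 6*1) = (24 + 5)*(-9 + 2*1 + 6) = 29*(-9 + 2 + 6) = 29*(-1) = -29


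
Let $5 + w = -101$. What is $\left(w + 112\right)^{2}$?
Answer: $36$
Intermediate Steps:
$w = -106$ ($w = -5 - 101 = -106$)
$\left(w + 112\right)^{2} = \left(-106 + 112\right)^{2} = 6^{2} = 36$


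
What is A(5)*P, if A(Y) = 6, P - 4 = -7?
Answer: -18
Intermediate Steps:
P = -3 (P = 4 - 7 = -3)
A(5)*P = 6*(-3) = -18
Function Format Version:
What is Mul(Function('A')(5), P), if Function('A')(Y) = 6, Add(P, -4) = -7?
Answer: -18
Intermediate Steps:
P = -3 (P = Add(4, -7) = -3)
Mul(Function('A')(5), P) = Mul(6, -3) = -18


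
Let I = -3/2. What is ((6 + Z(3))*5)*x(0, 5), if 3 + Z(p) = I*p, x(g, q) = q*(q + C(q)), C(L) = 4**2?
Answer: -1575/2 ≈ -787.50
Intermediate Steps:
I = -3/2 (I = -3*1/2 = -3/2 ≈ -1.5000)
C(L) = 16
x(g, q) = q*(16 + q) (x(g, q) = q*(q + 16) = q*(16 + q))
Z(p) = -3 - 3*p/2
((6 + Z(3))*5)*x(0, 5) = ((6 + (-3 - 3/2*3))*5)*(5*(16 + 5)) = ((6 + (-3 - 9/2))*5)*(5*21) = ((6 - 15/2)*5)*105 = -3/2*5*105 = -15/2*105 = -1575/2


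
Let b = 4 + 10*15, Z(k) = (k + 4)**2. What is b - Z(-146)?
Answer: -20010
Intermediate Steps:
Z(k) = (4 + k)**2
b = 154 (b = 4 + 150 = 154)
b - Z(-146) = 154 - (4 - 146)**2 = 154 - 1*(-142)**2 = 154 - 1*20164 = 154 - 20164 = -20010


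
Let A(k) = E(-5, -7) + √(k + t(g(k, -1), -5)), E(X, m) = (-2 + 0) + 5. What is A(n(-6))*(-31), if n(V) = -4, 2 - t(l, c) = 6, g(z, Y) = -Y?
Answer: -93 - 62*I*√2 ≈ -93.0 - 87.681*I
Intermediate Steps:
t(l, c) = -4 (t(l, c) = 2 - 1*6 = 2 - 6 = -4)
E(X, m) = 3 (E(X, m) = -2 + 5 = 3)
A(k) = 3 + √(-4 + k) (A(k) = 3 + √(k - 4) = 3 + √(-4 + k))
A(n(-6))*(-31) = (3 + √(-4 - 4))*(-31) = (3 + √(-8))*(-31) = (3 + 2*I*√2)*(-31) = -93 - 62*I*√2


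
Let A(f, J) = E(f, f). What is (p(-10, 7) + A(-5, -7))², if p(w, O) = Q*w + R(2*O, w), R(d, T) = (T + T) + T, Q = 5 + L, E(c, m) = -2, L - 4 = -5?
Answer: 5184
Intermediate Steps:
L = -1 (L = 4 - 5 = -1)
Q = 4 (Q = 5 - 1 = 4)
A(f, J) = -2
R(d, T) = 3*T (R(d, T) = 2*T + T = 3*T)
p(w, O) = 7*w (p(w, O) = 4*w + 3*w = 7*w)
(p(-10, 7) + A(-5, -7))² = (7*(-10) - 2)² = (-70 - 2)² = (-72)² = 5184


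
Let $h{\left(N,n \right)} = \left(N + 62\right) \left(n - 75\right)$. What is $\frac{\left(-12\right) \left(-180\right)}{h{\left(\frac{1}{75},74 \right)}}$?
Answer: $- \frac{162000}{4651} \approx -34.831$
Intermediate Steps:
$h{\left(N,n \right)} = \left(-75 + n\right) \left(62 + N\right)$ ($h{\left(N,n \right)} = \left(62 + N\right) \left(-75 + n\right) = \left(-75 + n\right) \left(62 + N\right)$)
$\frac{\left(-12\right) \left(-180\right)}{h{\left(\frac{1}{75},74 \right)}} = \frac{\left(-12\right) \left(-180\right)}{-4650 - \frac{75}{75} + 62 \cdot 74 + \frac{1}{75} \cdot 74} = \frac{2160}{-4650 - 1 + 4588 + \frac{1}{75} \cdot 74} = \frac{2160}{-4650 - 1 + 4588 + \frac{74}{75}} = \frac{2160}{- \frac{4651}{75}} = 2160 \left(- \frac{75}{4651}\right) = - \frac{162000}{4651}$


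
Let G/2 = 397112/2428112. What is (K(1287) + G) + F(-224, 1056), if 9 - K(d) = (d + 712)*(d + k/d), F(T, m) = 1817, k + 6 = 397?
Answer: -502241727468353/195311259 ≈ -2.5715e+6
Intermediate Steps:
k = 391 (k = -6 + 397 = 391)
G = 49639/151757 (G = 2*(397112/2428112) = 2*(397112*(1/2428112)) = 2*(49639/303514) = 49639/151757 ≈ 0.32710)
K(d) = 9 - (712 + d)*(d + 391/d) (K(d) = 9 - (d + 712)*(d + 391/d) = 9 - (712 + d)*(d + 391/d))
(K(1287) + G) + F(-224, 1056) = ((-382 - 1*1287**2 - 278392/1287 - 712*1287) + 49639/151757) + 1817 = ((-382 - 1*1656369 - 278392*1/1287 - 916344) + 49639/151757) + 1817 = ((-382 - 1656369 - 278392/1287 - 916344) + 49639/151757) + 1817 = (-3311851657/1287 + 49639/151757) + 1817 = -502596608025956/195311259 + 1817 = -502241727468353/195311259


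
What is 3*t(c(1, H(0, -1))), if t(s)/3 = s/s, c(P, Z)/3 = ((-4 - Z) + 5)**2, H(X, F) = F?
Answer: 9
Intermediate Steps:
c(P, Z) = 3*(1 - Z)**2 (c(P, Z) = 3*((-4 - Z) + 5)**2 = 3*(1 - Z)**2)
t(s) = 3 (t(s) = 3*(s/s) = 3*1 = 3)
3*t(c(1, H(0, -1))) = 3*3 = 9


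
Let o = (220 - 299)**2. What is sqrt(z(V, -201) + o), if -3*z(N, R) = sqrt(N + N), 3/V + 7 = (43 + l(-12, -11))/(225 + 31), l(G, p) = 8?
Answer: sqrt(170252788689 - 83568*I*sqrt(10446))/5223 ≈ 79.0 - 0.0019816*I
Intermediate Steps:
V = -768/1741 (V = 3/(-7 + (43 + 8)/(225 + 31)) = 3/(-7 + 51/256) = 3/(-1741/256) = 3*(-256/1741) = -768/1741 ≈ -0.44113)
z(N, R) = -sqrt(2)*sqrt(N)/3 (z(N, R) = -sqrt(N + N)/3 = -sqrt(2)*sqrt(N)/3)
o = 6241 (o = (-79)**2 = 6241)
sqrt(z(V, -201) + o) = sqrt(-sqrt(2)*sqrt(-768/1741)/3 + 6241) = sqrt(-sqrt(2)*16*I*sqrt(5223)/1741/3 + 6241) = sqrt(-16*I*sqrt(10446)/5223 + 6241) = sqrt(6241 - 16*I*sqrt(10446)/5223)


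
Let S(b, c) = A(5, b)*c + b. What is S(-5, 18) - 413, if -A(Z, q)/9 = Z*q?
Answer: 3632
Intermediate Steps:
A(Z, q) = -9*Z*q
S(b, c) = b - 45*b*c (S(b, c) = (-9*5*b)*c + b = (-45*b)*c + b = -45*b*c + b = b - 45*b*c)
S(-5, 18) - 413 = -5*(1 - 45*18) - 413 = -5*(1 - 810) - 413 = -5*(-809) - 413 = 4045 - 413 = 3632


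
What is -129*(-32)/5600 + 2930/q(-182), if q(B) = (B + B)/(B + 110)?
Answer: 1320177/2275 ≈ 580.30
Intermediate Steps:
q(B) = 2*B/(110 + B) (q(B) = (2*B)/(110 + B) = 2*B/(110 + B))
-129*(-32)/5600 + 2930/q(-182) = -129*(-32)/5600 + 2930/((2*(-182)/(110 - 182))) = 4128*(1/5600) + 2930/((2*(-182)/(-72))) = 129/175 + 2930/((2*(-182)*(-1/72))) = 129/175 + 2930/(91/18) = 129/175 + 2930*(18/91) = 129/175 + 52740/91 = 1320177/2275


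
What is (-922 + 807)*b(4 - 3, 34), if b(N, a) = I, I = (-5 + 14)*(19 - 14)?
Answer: -5175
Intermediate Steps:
I = 45 (I = 9*5 = 45)
b(N, a) = 45
(-922 + 807)*b(4 - 3, 34) = (-922 + 807)*45 = -115*45 = -5175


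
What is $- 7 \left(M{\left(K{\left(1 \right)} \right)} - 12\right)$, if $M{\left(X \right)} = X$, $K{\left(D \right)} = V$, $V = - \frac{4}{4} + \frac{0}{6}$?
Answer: $91$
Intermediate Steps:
$V = -1$ ($V = \left(-4\right) \frac{1}{4} + 0 \cdot \frac{1}{6} = -1 + 0 = -1$)
$K{\left(D \right)} = -1$
$- 7 \left(M{\left(K{\left(1 \right)} \right)} - 12\right) = - 7 \left(-1 - 12\right) = \left(-7\right) \left(-13\right) = 91$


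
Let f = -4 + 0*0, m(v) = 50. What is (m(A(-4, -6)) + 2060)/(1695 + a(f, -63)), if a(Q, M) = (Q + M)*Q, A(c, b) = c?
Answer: 2110/1963 ≈ 1.0749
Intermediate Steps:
f = -4 (f = -4 + 0 = -4)
a(Q, M) = Q*(M + Q) (a(Q, M) = (M + Q)*Q = Q*(M + Q))
(m(A(-4, -6)) + 2060)/(1695 + a(f, -63)) = (50 + 2060)/(1695 - 4*(-63 - 4)) = 2110/(1695 - 4*(-67)) = 2110/(1695 + 268) = 2110/1963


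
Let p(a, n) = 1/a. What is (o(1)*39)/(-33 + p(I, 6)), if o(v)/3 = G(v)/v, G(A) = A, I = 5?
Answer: -585/164 ≈ -3.5671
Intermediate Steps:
o(v) = 3 (o(v) = 3*(v/v) = 3*1 = 3)
(o(1)*39)/(-33 + p(I, 6)) = (3*39)/(-33 + 1/5) = 117/(-33 + ⅕) = 117/(-164/5) = 117*(-5/164) = -585/164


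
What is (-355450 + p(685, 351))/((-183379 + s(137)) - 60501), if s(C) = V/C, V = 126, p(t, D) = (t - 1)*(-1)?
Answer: 24395179/16705717 ≈ 1.4603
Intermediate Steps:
p(t, D) = 1 - t (p(t, D) = (-1 + t)*(-1) = 1 - t)
s(C) = 126/C
(-355450 + p(685, 351))/((-183379 + s(137)) - 60501) = (-355450 + (1 - 1*685))/((-183379 + 126/137) - 60501) = (-355450 + (1 - 685))/((-183379 + 126*(1/137)) - 60501) = (-355450 - 684)/((-183379 + 126/137) - 60501) = -356134/(-25122797/137 - 60501) = -356134/(-33411434/137) = -356134*(-137/33411434) = 24395179/16705717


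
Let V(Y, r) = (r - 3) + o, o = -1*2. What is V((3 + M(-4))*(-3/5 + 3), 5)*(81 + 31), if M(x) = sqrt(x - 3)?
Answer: 0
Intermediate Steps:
M(x) = sqrt(-3 + x)
o = -2
V(Y, r) = -5 + r (V(Y, r) = (r - 3) - 2 = (-3 + r) - 2 = -5 + r)
V((3 + M(-4))*(-3/5 + 3), 5)*(81 + 31) = (-5 + 5)*(81 + 31) = 0*112 = 0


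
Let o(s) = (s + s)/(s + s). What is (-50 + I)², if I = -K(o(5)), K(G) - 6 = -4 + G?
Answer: 2809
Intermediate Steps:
o(s) = 1 (o(s) = (2*s)/((2*s)) = (2*s)*(1/(2*s)) = 1)
K(G) = 2 + G (K(G) = 6 + (-4 + G) = 2 + G)
I = -3 (I = -(2 + 1) = -1*3 = -3)
(-50 + I)² = (-50 - 3)² = (-53)² = 2809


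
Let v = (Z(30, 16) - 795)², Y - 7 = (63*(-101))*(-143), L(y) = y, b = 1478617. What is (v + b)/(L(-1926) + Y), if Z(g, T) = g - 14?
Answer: 1042729/453995 ≈ 2.2968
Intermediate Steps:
Z(g, T) = -14 + g
Y = 909916 (Y = 7 + (63*(-101))*(-143) = 7 - 6363*(-143) = 7 + 909909 = 909916)
v = 606841 (v = ((-14 + 30) - 795)² = (16 - 795)² = (-779)² = 606841)
(v + b)/(L(-1926) + Y) = (606841 + 1478617)/(-1926 + 909916) = 2085458/907990 = 2085458*(1/907990) = 1042729/453995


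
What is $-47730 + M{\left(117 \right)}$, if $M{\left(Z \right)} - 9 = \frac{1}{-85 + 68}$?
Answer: $- \frac{811258}{17} \approx -47721.0$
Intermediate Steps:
$M{\left(Z \right)} = \frac{152}{17}$ ($M{\left(Z \right)} = 9 + \frac{1}{-85 + 68} = 9 + \frac{1}{-17} = 9 - \frac{1}{17} = \frac{152}{17}$)
$-47730 + M{\left(117 \right)} = -47730 + \frac{152}{17} = - \frac{811258}{17}$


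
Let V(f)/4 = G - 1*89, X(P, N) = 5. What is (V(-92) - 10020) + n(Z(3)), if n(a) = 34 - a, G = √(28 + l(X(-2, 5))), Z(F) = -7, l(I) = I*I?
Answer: -10335 + 4*√53 ≈ -10306.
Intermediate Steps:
l(I) = I²
G = √53 (G = √(28 + 5²) = √(28 + 25) = √53 ≈ 7.2801)
V(f) = -356 + 4*√53 (V(f) = 4*(√53 - 1*89) = 4*(√53 - 89) = 4*(-89 + √53) = -356 + 4*√53)
(V(-92) - 10020) + n(Z(3)) = ((-356 + 4*√53) - 10020) + (34 - 1*(-7)) = (-10376 + 4*√53) + (34 + 7) = (-10376 + 4*√53) + 41 = -10335 + 4*√53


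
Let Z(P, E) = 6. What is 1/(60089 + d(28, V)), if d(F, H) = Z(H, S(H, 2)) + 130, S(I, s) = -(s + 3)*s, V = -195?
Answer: 1/60225 ≈ 1.6604e-5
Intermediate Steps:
S(I, s) = -s*(3 + s) (S(I, s) = -(3 + s)*s = -s*(3 + s))
d(F, H) = 136 (d(F, H) = 6 + 130 = 136)
1/(60089 + d(28, V)) = 1/(60089 + 136) = 1/60225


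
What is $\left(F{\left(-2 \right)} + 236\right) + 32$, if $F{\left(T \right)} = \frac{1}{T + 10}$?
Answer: $\frac{2145}{8} \approx 268.13$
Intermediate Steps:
$F{\left(T \right)} = \frac{1}{10 + T}$
$\left(F{\left(-2 \right)} + 236\right) + 32 = \left(\frac{1}{10 - 2} + 236\right) + 32 = \left(\frac{1}{8} + 236\right) + 32 = \frac{1889}{8} + 32 = \frac{2145}{8}$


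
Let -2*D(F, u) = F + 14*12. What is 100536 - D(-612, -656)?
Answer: 100314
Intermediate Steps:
D(F, u) = -84 - F/2 (D(F, u) = -(F + 14*12)/2 = -(F + 168)/2 = -(168 + F)/2 = -84 - F/2)
100536 - D(-612, -656) = 100536 - (-84 - ½*(-612)) = 100536 - (-84 + 306) = 100536 - 1*222 = 100536 - 222 = 100314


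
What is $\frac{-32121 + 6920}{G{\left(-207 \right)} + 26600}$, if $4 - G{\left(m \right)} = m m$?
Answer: $\frac{25201}{16245} \approx 1.5513$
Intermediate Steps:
$G{\left(m \right)} = 4 - m^{2}$ ($G{\left(m \right)} = 4 - m m = 4 - m^{2}$)
$\frac{-32121 + 6920}{G{\left(-207 \right)} + 26600} = \frac{-32121 + 6920}{\left(4 - \left(-207\right)^{2}\right) + 26600} = - \frac{25201}{\left(4 - 42849\right) + 26600} = - \frac{25201}{-42845 + 26600} = - \frac{25201}{-16245} = \left(-25201\right) \left(- \frac{1}{16245}\right) = \frac{25201}{16245}$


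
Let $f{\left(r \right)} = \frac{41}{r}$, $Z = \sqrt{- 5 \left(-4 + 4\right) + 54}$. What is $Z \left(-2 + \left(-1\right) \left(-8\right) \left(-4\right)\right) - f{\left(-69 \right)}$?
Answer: $\frac{41}{69} - 102 \sqrt{6} \approx -249.25$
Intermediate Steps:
$Z = 3 \sqrt{6}$ ($Z = \sqrt{\left(-5\right) 0 + 54} = \sqrt{0 + 54} = \sqrt{54} = 3 \sqrt{6} \approx 7.3485$)
$Z \left(-2 + \left(-1\right) \left(-8\right) \left(-4\right)\right) - f{\left(-69 \right)} = 3 \sqrt{6} \left(-2 + \left(-1\right) \left(-8\right) \left(-4\right)\right) - \frac{41}{-69} = 3 \sqrt{6} \left(-2 + 8 \left(-4\right)\right) - 41 \left(- \frac{1}{69}\right) = 3 \sqrt{6} \left(-2 - 32\right) - - \frac{41}{69} = 3 \sqrt{6} \left(-34\right) + \frac{41}{69} = - 102 \sqrt{6} + \frac{41}{69} = \frac{41}{69} - 102 \sqrt{6}$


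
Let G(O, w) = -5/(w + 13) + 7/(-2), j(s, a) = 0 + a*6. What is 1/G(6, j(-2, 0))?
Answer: -26/101 ≈ -0.25743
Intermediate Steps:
j(s, a) = 6*a (j(s, a) = 0 + 6*a = 6*a)
G(O, w) = -7/2 - 5/(13 + w) (G(O, w) = -5/(13 + w) + 7*(-½) = -5/(13 + w) - 7/2 = -7/2 - 5/(13 + w))
1/G(6, j(-2, 0)) = 1/((-101 - 42*0)/(2*(13 + 6*0))) = 1/((-101 - 7*0)/(2*(13 + 0))) = 1/((½)*(-101 + 0)/13) = 1/((½)*(1/13)*(-101)) = 1/(-101/26) = -26/101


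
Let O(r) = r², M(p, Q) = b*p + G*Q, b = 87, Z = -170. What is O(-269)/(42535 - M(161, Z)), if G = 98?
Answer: 72361/45188 ≈ 1.6013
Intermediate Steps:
M(p, Q) = 87*p + 98*Q
O(-269)/(42535 - M(161, Z)) = (-269)²/(42535 - (87*161 + 98*(-170))) = 72361/(42535 - (14007 - 16660)) = 72361/(42535 - 1*(-2653)) = 72361/(42535 + 2653) = 72361/45188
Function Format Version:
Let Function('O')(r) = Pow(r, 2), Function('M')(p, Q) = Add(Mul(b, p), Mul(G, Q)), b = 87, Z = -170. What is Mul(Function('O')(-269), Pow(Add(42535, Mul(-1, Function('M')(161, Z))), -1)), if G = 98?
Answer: Rational(72361, 45188) ≈ 1.6013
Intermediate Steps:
Function('M')(p, Q) = Add(Mul(87, p), Mul(98, Q))
Mul(Function('O')(-269), Pow(Add(42535, Mul(-1, Function('M')(161, Z))), -1)) = Mul(Pow(-269, 2), Pow(Add(42535, Mul(-1, Add(Mul(87, 161), Mul(98, -170)))), -1)) = Mul(72361, Pow(Add(42535, Mul(-1, Add(14007, -16660))), -1)) = Mul(72361, Pow(Add(42535, Mul(-1, -2653)), -1)) = Mul(72361, Pow(Add(42535, 2653), -1)) = Mul(72361, Pow(45188, -1)) = Mul(72361, Rational(1, 45188)) = Rational(72361, 45188)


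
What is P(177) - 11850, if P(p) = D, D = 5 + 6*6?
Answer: -11809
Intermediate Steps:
D = 41 (D = 5 + 36 = 41)
P(p) = 41
P(177) - 11850 = 41 - 11850 = -11809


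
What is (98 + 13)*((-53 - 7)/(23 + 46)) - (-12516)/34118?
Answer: -5389578/56051 ≈ -96.155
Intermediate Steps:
(98 + 13)*((-53 - 7)/(23 + 46)) - (-12516)/34118 = 111*(-60/69) - (-12516)/34118 = 111*(-60*1/69) - 1*(-894/2437) = 111*(-20/23) + 894/2437 = -2220/23 + 894/2437 = -5389578/56051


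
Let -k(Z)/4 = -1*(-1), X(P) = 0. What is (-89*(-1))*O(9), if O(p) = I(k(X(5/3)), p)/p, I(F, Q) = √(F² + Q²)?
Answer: 89*√97/9 ≈ 97.394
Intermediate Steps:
k(Z) = -4 (k(Z) = -(-4)*(-1) = -4*1 = -4)
O(p) = √(16 + p²)/p (O(p) = √((-4)² + p²)/p = √(16 + p²)/p)
(-89*(-1))*O(9) = (-89*(-1))*(√(16 + 9²)/9) = 89*(√(16 + 81)/9) = 89*(√97/9) = 89*√97/9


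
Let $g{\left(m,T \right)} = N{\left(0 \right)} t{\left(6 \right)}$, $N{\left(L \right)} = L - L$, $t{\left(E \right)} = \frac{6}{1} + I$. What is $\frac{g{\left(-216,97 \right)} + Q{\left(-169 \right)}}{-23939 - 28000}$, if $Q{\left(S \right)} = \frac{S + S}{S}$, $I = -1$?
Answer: $- \frac{2}{51939} \approx -3.8507 \cdot 10^{-5}$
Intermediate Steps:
$t{\left(E \right)} = 5$ ($t{\left(E \right)} = \frac{6}{1} - 1 = 6 \cdot 1 - 1 = 6 - 1 = 5$)
$N{\left(L \right)} = 0$
$g{\left(m,T \right)} = 0$ ($g{\left(m,T \right)} = 0 \cdot 5 = 0$)
$Q{\left(S \right)} = 2$ ($Q{\left(S \right)} = \frac{2 S}{S} = 2$)
$\frac{g{\left(-216,97 \right)} + Q{\left(-169 \right)}}{-23939 - 28000} = \frac{0 + 2}{-23939 - 28000} = \frac{2}{-51939} = 2 \left(- \frac{1}{51939}\right) = - \frac{2}{51939}$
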